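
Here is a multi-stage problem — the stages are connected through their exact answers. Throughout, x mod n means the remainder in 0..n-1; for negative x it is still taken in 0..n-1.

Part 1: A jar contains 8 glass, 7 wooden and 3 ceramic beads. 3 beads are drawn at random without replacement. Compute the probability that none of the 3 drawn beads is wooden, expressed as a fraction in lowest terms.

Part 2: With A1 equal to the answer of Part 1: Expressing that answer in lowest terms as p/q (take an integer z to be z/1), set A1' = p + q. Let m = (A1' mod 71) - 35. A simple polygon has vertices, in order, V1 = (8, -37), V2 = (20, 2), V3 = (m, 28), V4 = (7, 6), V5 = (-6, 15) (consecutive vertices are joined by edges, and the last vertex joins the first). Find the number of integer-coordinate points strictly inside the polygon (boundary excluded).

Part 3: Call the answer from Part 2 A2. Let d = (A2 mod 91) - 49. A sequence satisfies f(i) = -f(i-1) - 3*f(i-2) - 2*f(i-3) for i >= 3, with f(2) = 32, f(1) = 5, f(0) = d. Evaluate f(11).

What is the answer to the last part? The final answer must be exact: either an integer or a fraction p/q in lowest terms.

-3968

Part 1: total draws C(18,3) = 816; favorable C(11,3) = 165; P = 55/272; answer 55/272
Part 2: A1 = 55/272; threaded value p + q = 327; m = 8; cross terms: (8*2 - 20*-37)=756, (20*28 - 8*2)=544, (8*6 - 7*28)=-148, (7*15 - -6*6)=141, (-6*-37 - 8*15)=102; twice the area = |1395| = 1395; area = 1395/2; boundary points = 3 + 2 + 1 + 1 + 2 = 9; strictly interior points = area - boundary/2 + 1 = 694; answer 694
Part 3: A2 = 694; d = 8; f(3) = -1*(32) - 3*(5) - 2*(8) = -63; iterating: f(3)=-63, f(4)=-43, f(5)=168, f(6)=87, f(7)=-505, f(8)=-92, f(9)=1433, f(10)=-147, f(11)=-3968; answer -3968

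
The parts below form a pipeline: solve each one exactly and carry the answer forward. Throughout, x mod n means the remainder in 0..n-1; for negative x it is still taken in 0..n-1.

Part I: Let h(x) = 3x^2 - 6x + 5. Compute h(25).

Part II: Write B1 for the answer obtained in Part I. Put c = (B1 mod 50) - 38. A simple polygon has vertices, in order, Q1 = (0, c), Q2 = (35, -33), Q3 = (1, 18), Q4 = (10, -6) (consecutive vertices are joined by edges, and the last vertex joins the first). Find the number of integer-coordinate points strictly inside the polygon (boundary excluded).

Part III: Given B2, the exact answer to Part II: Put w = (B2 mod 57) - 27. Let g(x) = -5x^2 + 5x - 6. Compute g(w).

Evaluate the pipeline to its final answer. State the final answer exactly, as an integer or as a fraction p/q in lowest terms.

Part I: 3*(25)^2 - 6*(25)^1 + 5 = (1875) + (-150) + (5) = 1730; answer 1730
Part II: B1 = 1730; c = -8; cross terms: (0*-33 - 35*-8)=280, (35*18 - 1*-33)=663, (1*-6 - 10*18)=-186, (10*-8 - 0*-6)=-80; twice the area = |677| = 677; area = 677/2; boundary points = 5 + 17 + 3 + 2 = 27; strictly interior points = area - boundary/2 + 1 = 326; answer 326
Part III: B2 = 326; w = 14; -5*(14)^2 + 5*(14)^1 - 6 = (-980) + (70) + (-6) = -916; answer -916

-916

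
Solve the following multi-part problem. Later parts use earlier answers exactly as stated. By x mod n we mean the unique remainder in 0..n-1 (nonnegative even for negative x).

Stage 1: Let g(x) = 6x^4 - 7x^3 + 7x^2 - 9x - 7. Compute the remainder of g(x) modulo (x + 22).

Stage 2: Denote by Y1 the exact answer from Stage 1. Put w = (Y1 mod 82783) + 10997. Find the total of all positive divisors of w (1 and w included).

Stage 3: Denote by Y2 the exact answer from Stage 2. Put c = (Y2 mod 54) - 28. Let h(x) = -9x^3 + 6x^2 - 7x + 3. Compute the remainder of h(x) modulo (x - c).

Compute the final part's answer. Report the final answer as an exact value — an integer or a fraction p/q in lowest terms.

Stage 1: remainder = value at the root: 6*(-22)^4 - 7*(-22)^3 + 7*(-22)^2 - 9*(-22)^1 - 7 = (1405536) + (74536) + (3388) + (198) + (-7) = 1483651; answer 1483651
Stage 2: Y1 = 1483651; w = 87337; 87337 is prime, so its only divisors are 1 and 87337; sigma = 1 + 87337 = 87338; answer 87338
Stage 3: Y2 = 87338; c = -8; remainder = value at the root: -9*(-8)^3 + 6*(-8)^2 - 7*(-8)^1 + 3 = (4608) + (384) + (56) + (3) = 5051; answer 5051

5051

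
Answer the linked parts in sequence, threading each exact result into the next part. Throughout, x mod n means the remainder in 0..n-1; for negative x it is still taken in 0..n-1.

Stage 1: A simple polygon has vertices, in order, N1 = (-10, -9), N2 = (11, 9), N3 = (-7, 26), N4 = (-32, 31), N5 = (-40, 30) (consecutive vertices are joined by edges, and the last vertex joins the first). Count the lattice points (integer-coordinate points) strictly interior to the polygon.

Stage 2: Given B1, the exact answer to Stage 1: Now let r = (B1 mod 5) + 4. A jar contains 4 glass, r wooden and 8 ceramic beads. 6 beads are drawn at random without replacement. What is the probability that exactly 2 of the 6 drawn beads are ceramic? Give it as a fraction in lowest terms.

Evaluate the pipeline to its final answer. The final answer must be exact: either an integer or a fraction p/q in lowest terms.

63/221

Stage 1: cross terms: (-10*9 - 11*-9)=9, (11*26 - -7*9)=349, (-7*31 - -32*26)=615, (-32*30 - -40*31)=280, (-40*-9 - -10*30)=660; twice the area = |1913| = 1913; area = 1913/2; boundary points = 3 + 1 + 5 + 1 + 3 = 13; strictly interior points = area - boundary/2 + 1 = 951; answer 951
Stage 2: B1 = 951; r = 5; total draws C(17,6) = 12376; favorable C(8,2)*C(9,4) = 3528; P = 63/221; answer 63/221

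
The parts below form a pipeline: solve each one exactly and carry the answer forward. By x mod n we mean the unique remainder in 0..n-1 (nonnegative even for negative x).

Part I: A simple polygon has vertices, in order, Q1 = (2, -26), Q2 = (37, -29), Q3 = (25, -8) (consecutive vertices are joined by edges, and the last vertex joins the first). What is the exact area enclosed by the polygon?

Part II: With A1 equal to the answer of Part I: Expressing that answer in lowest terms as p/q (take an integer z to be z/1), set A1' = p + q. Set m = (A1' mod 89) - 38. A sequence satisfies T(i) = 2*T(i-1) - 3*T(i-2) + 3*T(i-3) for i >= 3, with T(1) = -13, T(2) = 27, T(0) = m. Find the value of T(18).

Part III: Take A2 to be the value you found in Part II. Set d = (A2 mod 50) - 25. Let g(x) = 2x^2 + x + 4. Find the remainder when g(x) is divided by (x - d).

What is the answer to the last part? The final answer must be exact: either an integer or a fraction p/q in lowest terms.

745

Part I: cross terms: (2*-29 - 37*-26)=904, (37*-8 - 25*-29)=429, (25*-26 - 2*-8)=-634; twice the area = |699| = 699; area = 699/2; answer 699/2
Part II: A1 = 699/2; threaded value p + q = 701; m = 40; T(3) = 2*(27) - 3*(-13) + 3*(40) = 213; iterating: T(3)=213, T(4)=306, T(5)=54, T(6)=-171, T(7)=414, T(8)=1503, T(9)=1251, T(10)=-765, T(11)=-774, T(12)=4500, T(13)=9027, T(14)=2232, T(15)=-9117, T(16)=2151, T(17)=38349, T(18)=42894; answer 42894
Part III: A2 = 42894; d = 19; remainder = value at the root: 2*(19)^2 + 1*(19)^1 + 4 = (722) + (19) + (4) = 745; answer 745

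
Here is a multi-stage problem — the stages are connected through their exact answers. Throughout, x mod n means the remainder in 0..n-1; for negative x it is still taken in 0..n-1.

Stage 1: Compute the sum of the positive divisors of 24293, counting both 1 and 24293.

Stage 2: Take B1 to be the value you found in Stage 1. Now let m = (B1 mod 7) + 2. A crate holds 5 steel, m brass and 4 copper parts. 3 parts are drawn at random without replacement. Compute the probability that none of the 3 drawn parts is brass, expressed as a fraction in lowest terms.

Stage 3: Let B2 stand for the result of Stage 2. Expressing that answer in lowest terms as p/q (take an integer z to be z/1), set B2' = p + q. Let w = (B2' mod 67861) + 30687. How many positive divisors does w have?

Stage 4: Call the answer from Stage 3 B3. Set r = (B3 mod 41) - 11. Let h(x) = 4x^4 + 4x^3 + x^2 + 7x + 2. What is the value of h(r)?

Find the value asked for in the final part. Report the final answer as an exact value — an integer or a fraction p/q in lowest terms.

Stage 1: 24293 = 17 * 1429; sigma = (1 + 17) * (1 + 1429) = 18 * 1430 = 25740; answer 25740
Stage 2: B1 = 25740; m = 3; total draws C(12,3) = 220; favorable C(9,3) = 84; P = 21/55; answer 21/55
Stage 3: B2 = 21/55; threaded value p + q = 76; w = 30763; 30763 is prime, so its only divisors are 1 and 30763; count = 2; answer 2
Stage 4: B3 = 2; r = -9; 4*(-9)^4 + 4*(-9)^3 + 1*(-9)^2 + 7*(-9)^1 + 2 = (26244) + (-2916) + (81) + (-63) + (2) = 23348; answer 23348

23348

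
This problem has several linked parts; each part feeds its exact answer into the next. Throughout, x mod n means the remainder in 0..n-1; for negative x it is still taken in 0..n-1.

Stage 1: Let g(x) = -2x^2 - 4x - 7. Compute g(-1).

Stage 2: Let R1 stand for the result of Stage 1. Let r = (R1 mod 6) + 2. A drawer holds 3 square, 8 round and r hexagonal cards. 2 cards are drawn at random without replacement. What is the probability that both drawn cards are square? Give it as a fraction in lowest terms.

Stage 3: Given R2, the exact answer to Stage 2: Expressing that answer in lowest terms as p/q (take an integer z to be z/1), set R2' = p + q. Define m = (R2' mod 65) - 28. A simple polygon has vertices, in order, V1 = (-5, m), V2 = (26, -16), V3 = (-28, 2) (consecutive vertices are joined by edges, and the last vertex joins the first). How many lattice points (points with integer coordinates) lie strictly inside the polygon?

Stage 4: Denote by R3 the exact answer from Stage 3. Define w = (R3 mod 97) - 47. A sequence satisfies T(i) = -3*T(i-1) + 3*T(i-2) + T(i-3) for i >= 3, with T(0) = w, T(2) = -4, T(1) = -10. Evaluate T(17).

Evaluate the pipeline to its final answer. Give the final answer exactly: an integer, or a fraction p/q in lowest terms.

1262125190

Stage 1: -2*(-1)^2 - 4*(-1)^1 - 7 = (-2) + (4) + (-7) = -5; answer -5
Stage 2: R1 = -5; r = 3; total draws C(14,2) = 91; favorable C(3,2) = 3; P = 3/91; answer 3/91
Stage 3: R2 = 3/91; threaded value p + q = 94; m = 1; cross terms: (-5*-16 - 26*1)=54, (26*2 - -28*-16)=-396, (-28*1 - -5*2)=-18; twice the area = |-360| = 360; area = 180; boundary points = 1 + 18 + 1 = 20; strictly interior points = area - boundary/2 + 1 = 171; answer 171
Stage 4: R3 = 171; w = 27; T(3) = -3*(-4) + 3*(-10) + 1*(27) = 9; iterating: T(3)=9, T(4)=-49, T(5)=170, T(6)=-648, T(7)=2405, T(8)=-8989, T(9)=33534, T(10)=-125164, T(11)=467105, T(12)=-1743273, T(13)=6505970, T(14)=-24280624, T(15)=90616509, T(16)=-338185429, T(17)=1262125190; answer 1262125190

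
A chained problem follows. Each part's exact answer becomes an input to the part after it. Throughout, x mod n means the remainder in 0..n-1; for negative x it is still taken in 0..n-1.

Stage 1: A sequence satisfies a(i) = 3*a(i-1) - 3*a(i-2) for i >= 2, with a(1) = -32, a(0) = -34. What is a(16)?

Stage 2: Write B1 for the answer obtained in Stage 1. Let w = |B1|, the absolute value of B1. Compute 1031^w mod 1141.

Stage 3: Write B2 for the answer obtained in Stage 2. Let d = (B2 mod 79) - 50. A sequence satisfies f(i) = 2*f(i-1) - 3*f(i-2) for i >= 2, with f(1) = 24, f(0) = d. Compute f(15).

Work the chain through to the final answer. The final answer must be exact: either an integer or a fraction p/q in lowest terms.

Stage 1: a(2) = 3*(-32) - 3*(-34) = 6; iterating: a(2)=6, a(3)=114, a(4)=324, a(5)=630, a(6)=918, a(7)=864, a(8)=-162, a(9)=-3078, a(10)=-8748, a(11)=-17010, a(12)=-24786, a(13)=-23328, a(14)=4374, a(15)=83106, a(16)=236196; answer 236196
Stage 2: B1 = 236196; w = 236196; squarings mod 1141: 1031^1=1031, 1031^2=690, 1031^4=303, 1031^8=529, 1031^16=296, 1031^32=900, 1031^64=1031, 1031^128=690, 1031^256=303, 1031^512=529, 1031^1024=296, 1031^2048=900, 1031^4096=1031, 1031^8192=690, 1031^16384=303, 1031^32768=529, 1031^65536=296, 1031^131072=900; 1031^236196 = 1031^4 * 1031^32 * 1031^128 * 1031^512 * 1031^2048 * 1031^4096 * 1031^32768 * 1031^65536 * 1031^131072 = 1 (mod 1141); answer 1
Stage 3: B2 = 1; d = -49; f(2) = 2*(24) - 3*(-49) = 195; iterating: f(2)=195, f(3)=318, f(4)=51, f(5)=-852, f(6)=-1857, f(7)=-1158, f(8)=3255, f(9)=9984, f(10)=10203, f(11)=-9546, f(12)=-49701, f(13)=-70764, f(14)=7575, f(15)=227442; answer 227442

227442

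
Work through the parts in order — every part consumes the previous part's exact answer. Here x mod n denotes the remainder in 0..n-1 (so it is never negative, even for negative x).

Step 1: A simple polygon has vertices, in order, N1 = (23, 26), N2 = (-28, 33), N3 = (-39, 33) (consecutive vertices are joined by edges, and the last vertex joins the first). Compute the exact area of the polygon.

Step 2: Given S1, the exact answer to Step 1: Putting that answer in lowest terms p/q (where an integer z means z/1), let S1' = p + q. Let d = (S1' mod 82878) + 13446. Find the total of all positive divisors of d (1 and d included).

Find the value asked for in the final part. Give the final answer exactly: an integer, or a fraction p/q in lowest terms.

Step 1: cross terms: (23*33 - -28*26)=1487, (-28*33 - -39*33)=363, (-39*26 - 23*33)=-1773; twice the area = |77| = 77; area = 77/2; answer 77/2
Step 2: S1 = 77/2; threaded value p + q = 79; d = 13525; 13525 = 5^2 * 541; sigma = (1 + 5 + 25) * (1 + 541) = 31 * 542 = 16802; answer 16802

16802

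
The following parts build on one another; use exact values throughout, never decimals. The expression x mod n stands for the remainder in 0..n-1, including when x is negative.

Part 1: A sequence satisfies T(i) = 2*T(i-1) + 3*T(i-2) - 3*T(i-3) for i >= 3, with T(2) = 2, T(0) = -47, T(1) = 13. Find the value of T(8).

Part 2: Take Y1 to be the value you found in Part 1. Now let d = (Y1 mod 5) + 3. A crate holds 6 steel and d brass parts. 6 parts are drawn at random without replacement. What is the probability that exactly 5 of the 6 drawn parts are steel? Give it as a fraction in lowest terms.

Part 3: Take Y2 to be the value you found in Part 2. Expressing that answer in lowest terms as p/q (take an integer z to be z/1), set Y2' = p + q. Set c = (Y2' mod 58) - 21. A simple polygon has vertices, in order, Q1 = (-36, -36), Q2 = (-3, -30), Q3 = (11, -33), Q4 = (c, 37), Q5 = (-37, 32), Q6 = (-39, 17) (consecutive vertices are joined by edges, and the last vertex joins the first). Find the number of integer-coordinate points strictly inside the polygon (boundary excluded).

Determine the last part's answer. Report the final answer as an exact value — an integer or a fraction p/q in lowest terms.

Part 1: T(3) = 2*(2) + 3*(13) - 3*(-47) = 184; iterating: T(3)=184, T(4)=335, T(5)=1216, T(6)=2885, T(7)=8413, T(8)=21833; answer 21833
Part 2: Y1 = 21833; d = 6; total draws C(12,6) = 924; favorable C(6,5)*C(6,1) = 36; P = 3/77; answer 3/77
Part 3: Y2 = 3/77; threaded value p + q = 80; c = 1; cross terms: (-36*-30 - -3*-36)=972, (-3*-33 - 11*-30)=429, (11*37 - 1*-33)=440, (1*32 - -37*37)=1401, (-37*17 - -39*32)=619, (-39*-36 - -36*17)=2016; twice the area = |5877| = 5877; area = 5877/2; boundary points = 3 + 1 + 10 + 1 + 1 + 1 = 17; strictly interior points = area - boundary/2 + 1 = 2931; answer 2931

2931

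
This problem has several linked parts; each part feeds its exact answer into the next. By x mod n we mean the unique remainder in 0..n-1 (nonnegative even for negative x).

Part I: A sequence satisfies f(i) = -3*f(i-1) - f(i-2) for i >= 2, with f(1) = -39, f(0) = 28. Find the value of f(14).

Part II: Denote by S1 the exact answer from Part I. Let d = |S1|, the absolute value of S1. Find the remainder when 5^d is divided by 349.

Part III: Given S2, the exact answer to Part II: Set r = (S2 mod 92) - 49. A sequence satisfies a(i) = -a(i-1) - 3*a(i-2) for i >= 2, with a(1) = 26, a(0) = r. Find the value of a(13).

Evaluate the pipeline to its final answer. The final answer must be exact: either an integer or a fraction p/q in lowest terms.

-5494

Part I: f(2) = -3*(-39) - 1*(28) = 89; iterating: f(2)=89, f(3)=-228, f(4)=595, f(5)=-1557, f(6)=4076, f(7)=-10671, f(8)=27937, f(9)=-73140, f(10)=191483, f(11)=-501309, f(12)=1312444, f(13)=-3436023, f(14)=8995625; answer 8995625
Part II: S1 = 8995625; d = 8995625; squarings mod 349: 5^1=5, 5^2=25, 5^4=276, 5^8=94, 5^16=111, 5^32=106, 5^64=68, 5^128=87, 5^256=240, 5^512=15, 5^1024=225, 5^2048=20, 5^4096=51, 5^8192=158, 5^16384=185, 5^32768=23, 5^65536=180, 5^131072=292, 5^262144=108, 5^524288=147, 5^1048576=320, 5^2097152=143, 5^4194304=207, 5^8388608=271; 5^8995625 = 5^1 * 5^8 * 5^32 * 5^256 * 5^512 * 5^16384 * 5^65536 * 5^524288 * 5^8388608 = 70 (mod 349); answer 70
Part III: S2 = 70; r = 21; a(2) = -1*(26) - 3*(21) = -89; iterating: a(2)=-89, a(3)=11, a(4)=256, a(5)=-289, a(6)=-479, a(7)=1346, a(8)=91, a(9)=-4129, a(10)=3856, a(11)=8531, a(12)=-20099, a(13)=-5494; answer -5494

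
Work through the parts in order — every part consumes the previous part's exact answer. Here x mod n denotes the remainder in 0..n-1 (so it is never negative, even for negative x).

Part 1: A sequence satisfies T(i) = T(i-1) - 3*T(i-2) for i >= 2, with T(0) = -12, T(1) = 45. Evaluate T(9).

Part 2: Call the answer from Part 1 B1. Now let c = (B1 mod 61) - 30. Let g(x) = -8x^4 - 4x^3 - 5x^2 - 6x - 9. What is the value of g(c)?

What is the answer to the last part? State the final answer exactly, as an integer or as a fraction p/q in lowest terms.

Part 1: T(2) = 1*(45) - 3*(-12) = 81; iterating: T(2)=81, T(3)=-54, T(4)=-297, T(5)=-135, T(6)=756, T(7)=1161, T(8)=-1107, T(9)=-4590; answer -4590
Part 2: B1 = -4590; c = 16; -8*(16)^4 - 4*(16)^3 - 5*(16)^2 - 6*(16)^1 - 9 = (-524288) + (-16384) + (-1280) + (-96) + (-9) = -542057; answer -542057

-542057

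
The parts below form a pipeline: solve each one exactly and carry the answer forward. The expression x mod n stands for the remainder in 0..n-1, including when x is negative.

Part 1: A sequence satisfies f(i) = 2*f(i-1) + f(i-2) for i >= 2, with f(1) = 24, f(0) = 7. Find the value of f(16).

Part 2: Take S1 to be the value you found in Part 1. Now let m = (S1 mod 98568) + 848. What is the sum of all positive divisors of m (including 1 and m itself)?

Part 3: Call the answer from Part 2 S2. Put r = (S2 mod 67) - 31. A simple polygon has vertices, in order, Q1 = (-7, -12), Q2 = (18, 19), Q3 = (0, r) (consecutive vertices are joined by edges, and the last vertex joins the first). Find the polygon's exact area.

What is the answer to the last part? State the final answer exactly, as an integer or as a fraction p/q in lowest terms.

33/2

Part 1: f(2) = 2*(24) + 1*(7) = 55; iterating: f(2)=55, f(3)=134, f(4)=323, f(5)=780, f(6)=1883, f(7)=4546, f(8)=10975, f(9)=26496, f(10)=63967, f(11)=154430, f(12)=372827, f(13)=900084, f(14)=2172995, f(15)=5246074, f(16)=12665143; answer 12665143
Part 2: S1 = 12665143; m = 49287; 49287 = 3 * 7 * 2347; sigma = (1 + 3) * (1 + 7) * (1 + 2347) = 4 * 8 * 2348 = 75136; answer 75136
Part 3: S2 = 75136; r = -2; cross terms: (-7*19 - 18*-12)=83, (18*-2 - 0*19)=-36, (0*-12 - -7*-2)=-14; twice the area = |33| = 33; area = 33/2; answer 33/2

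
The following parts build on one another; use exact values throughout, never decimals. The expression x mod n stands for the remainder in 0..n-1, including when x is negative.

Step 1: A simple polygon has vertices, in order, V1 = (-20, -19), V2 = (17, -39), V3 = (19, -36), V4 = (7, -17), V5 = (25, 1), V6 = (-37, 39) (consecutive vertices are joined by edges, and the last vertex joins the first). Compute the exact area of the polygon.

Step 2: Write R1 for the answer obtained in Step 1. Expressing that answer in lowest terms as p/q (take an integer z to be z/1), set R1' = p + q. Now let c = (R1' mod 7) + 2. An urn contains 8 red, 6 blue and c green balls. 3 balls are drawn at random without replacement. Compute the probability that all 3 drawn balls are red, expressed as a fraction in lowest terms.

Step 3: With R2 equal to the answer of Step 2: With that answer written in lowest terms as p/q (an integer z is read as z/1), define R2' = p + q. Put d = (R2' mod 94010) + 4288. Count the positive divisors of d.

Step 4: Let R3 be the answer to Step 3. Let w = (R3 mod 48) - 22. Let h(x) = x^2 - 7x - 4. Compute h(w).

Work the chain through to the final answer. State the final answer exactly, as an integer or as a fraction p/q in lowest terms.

Step 1: cross terms: (-20*-39 - 17*-19)=1103, (17*-36 - 19*-39)=129, (19*-17 - 7*-36)=-71, (7*1 - 25*-17)=432, (25*39 - -37*1)=1012, (-37*-19 - -20*39)=1483; twice the area = |4088| = 4088; area = 2044; answer 2044
Step 2: R1 = 2044; threaded value p + q = 2045; c = 3; total draws C(17,3) = 680; favorable C(8,3) = 56; P = 7/85; answer 7/85
Step 3: R2 = 7/85; threaded value p + q = 92; d = 4380; 4380 = 2^2 * 3 * 5 * 73; number of divisors = (2+1) * (1+1) * (1+1) * (1+1) = 24; answer 24
Step 4: R3 = 24; w = 2; 1*(2)^2 - 7*(2)^1 - 4 = (4) + (-14) + (-4) = -14; answer -14

-14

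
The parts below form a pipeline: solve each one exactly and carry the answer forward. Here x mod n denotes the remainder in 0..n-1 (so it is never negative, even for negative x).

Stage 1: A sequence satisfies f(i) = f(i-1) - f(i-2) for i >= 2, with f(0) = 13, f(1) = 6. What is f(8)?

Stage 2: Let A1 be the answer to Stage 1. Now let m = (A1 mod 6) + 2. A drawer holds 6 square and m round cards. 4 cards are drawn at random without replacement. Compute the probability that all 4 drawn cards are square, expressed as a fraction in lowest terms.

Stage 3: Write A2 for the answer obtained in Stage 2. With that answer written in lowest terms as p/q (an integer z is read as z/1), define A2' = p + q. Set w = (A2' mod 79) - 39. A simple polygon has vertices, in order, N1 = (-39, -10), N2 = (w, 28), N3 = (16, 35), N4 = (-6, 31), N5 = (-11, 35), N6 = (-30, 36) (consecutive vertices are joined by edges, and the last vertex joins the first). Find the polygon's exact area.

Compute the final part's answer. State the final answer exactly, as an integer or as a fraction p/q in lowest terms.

Stage 1: f(2) = 1*(6) - 1*(13) = -7; iterating: f(2)=-7, f(3)=-13, f(4)=-6, f(5)=7, f(6)=13, f(7)=6, f(8)=-7; answer -7
Stage 2: A1 = -7; m = 7; total draws C(13,4) = 715; favorable C(6,4) = 15; P = 3/143; answer 3/143
Stage 3: A2 = 3/143; threaded value p + q = 146; w = 28; cross terms: (-39*28 - 28*-10)=-812, (28*35 - 16*28)=532, (16*31 - -6*35)=706, (-6*35 - -11*31)=131, (-11*36 - -30*35)=654, (-30*-10 - -39*36)=1704; twice the area = |2915| = 2915; area = 2915/2; answer 2915/2

2915/2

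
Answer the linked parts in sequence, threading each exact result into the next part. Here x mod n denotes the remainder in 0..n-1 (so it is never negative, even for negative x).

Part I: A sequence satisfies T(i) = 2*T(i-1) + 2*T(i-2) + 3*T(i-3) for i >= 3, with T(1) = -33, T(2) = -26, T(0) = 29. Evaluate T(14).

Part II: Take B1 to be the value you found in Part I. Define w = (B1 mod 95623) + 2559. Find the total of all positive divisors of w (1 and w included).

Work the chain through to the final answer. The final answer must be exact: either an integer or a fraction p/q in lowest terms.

Part I: T(3) = 2*(-26) + 2*(-33) + 3*(29) = -31; iterating: T(3)=-31, T(4)=-213, T(5)=-566, T(6)=-1651, T(7)=-5073, T(8)=-15146, T(9)=-45391, T(10)=-136293, T(11)=-408806, T(12)=-1226371, T(13)=-3679233, T(14)=-11037626; answer -11037626
Part II: B1 = -11037626; w = 57201; 57201 = 3 * 23 * 829; sigma = (1 + 3) * (1 + 23) * (1 + 829) = 4 * 24 * 830 = 79680; answer 79680

79680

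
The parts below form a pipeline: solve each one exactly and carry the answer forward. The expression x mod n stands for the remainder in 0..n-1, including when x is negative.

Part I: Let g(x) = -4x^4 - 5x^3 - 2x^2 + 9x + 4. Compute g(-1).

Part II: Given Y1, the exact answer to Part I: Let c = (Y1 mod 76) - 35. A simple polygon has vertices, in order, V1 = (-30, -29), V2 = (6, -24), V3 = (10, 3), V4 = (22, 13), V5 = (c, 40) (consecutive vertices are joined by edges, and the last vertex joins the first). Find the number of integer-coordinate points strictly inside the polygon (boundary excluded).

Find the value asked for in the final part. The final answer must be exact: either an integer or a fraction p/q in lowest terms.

Part I: -4*(-1)^4 - 5*(-1)^3 - 2*(-1)^2 + 9*(-1)^1 + 4 = (-4) + (5) + (-2) + (-9) + (4) = -6; answer -6
Part II: Y1 = -6; c = 35; cross terms: (-30*-24 - 6*-29)=894, (6*3 - 10*-24)=258, (10*13 - 22*3)=64, (22*40 - 35*13)=425, (35*-29 - -30*40)=185; twice the area = |1826| = 1826; area = 913; boundary points = 1 + 1 + 2 + 1 + 1 = 6; strictly interior points = area - boundary/2 + 1 = 911; answer 911

911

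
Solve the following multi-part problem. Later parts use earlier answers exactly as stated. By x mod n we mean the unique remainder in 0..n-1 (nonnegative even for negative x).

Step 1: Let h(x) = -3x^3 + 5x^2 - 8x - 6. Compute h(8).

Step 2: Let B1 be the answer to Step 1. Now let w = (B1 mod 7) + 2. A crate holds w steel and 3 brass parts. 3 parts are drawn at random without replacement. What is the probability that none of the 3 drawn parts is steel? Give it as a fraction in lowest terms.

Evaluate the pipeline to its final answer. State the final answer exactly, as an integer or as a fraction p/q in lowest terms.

1/35

Step 1: -3*(8)^3 + 5*(8)^2 - 8*(8)^1 - 6 = (-1536) + (320) + (-64) + (-6) = -1286; answer -1286
Step 2: B1 = -1286; w = 4; total draws C(7,3) = 35; favorable C(3,3) = 1; P = 1/35; answer 1/35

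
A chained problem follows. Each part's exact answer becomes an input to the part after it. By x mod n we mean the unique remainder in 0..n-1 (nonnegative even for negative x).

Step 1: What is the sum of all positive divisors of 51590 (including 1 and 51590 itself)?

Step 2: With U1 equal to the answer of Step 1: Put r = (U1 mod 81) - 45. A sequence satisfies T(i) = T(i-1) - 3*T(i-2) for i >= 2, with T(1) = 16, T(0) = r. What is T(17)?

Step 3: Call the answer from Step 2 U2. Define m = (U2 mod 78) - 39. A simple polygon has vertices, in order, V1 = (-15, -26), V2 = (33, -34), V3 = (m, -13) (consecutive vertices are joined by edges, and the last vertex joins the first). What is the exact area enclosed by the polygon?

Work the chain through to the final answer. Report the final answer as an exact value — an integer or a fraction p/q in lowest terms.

Step 1: 51590 = 2 * 5 * 7 * 11 * 67; sigma = (1 + 2) * (1 + 5) * (1 + 7) * (1 + 11) * (1 + 67) = 3 * 6 * 8 * 12 * 68 = 117504; answer 117504
Step 2: U1 = 117504; r = 9; T(2) = 1*(16) - 3*(9) = -11; iterating: T(2)=-11, T(3)=-59, T(4)=-26, T(5)=151, T(6)=229, T(7)=-224, T(8)=-911, T(9)=-239, T(10)=2494, T(11)=3211, T(12)=-4271, T(13)=-13904, T(14)=-1091, T(15)=40621, T(16)=43894, T(17)=-77969; answer -77969
Step 3: U2 = -77969; m = -8; cross terms: (-15*-34 - 33*-26)=1368, (33*-13 - -8*-34)=-701, (-8*-26 - -15*-13)=13; twice the area = |680| = 680; area = 340; answer 340

340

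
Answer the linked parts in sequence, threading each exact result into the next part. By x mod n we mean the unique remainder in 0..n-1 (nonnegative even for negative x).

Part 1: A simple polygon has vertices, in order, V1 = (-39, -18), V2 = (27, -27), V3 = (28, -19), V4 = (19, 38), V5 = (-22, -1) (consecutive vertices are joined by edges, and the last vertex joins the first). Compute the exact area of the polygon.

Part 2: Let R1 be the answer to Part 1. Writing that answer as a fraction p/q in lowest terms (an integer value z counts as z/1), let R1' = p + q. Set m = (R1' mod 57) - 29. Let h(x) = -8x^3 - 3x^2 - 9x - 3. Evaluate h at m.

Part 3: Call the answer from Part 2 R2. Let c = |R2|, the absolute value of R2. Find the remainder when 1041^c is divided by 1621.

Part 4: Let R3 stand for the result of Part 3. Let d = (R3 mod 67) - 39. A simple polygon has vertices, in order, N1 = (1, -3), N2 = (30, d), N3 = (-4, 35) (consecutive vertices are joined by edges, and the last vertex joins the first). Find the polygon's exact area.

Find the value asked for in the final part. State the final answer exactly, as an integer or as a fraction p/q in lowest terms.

1157/2

Part 1: cross terms: (-39*-27 - 27*-18)=1539, (27*-19 - 28*-27)=243, (28*38 - 19*-19)=1425, (19*-1 - -22*38)=817, (-22*-18 - -39*-1)=357; twice the area = |4381| = 4381; area = 4381/2; answer 4381/2
Part 2: R1 = 4381/2; threaded value p + q = 4383; m = 22; -8*(22)^3 - 3*(22)^2 - 9*(22)^1 - 3 = (-85184) + (-1452) + (-198) + (-3) = -86837; answer -86837
Part 3: R2 = -86837; c = 86837; squarings mod 1621: 1041^1=1041, 1041^2=853, 1041^4=1401, 1041^8=1391, 1041^16=1028, 1041^32=1513, 1041^64=317, 1041^128=1608, 1041^256=169, 1041^512=1004, 1041^1024=1375, 1041^2048=539, 1041^4096=362, 1041^8192=1364, 1041^16384=1209, 1041^32768=1160, 1041^65536=170; 1041^86837 = 1041^1 * 1041^4 * 1041^16 * 1041^32 * 1041^256 * 1041^512 * 1041^4096 * 1041^16384 * 1041^65536 = 114 (mod 1621); answer 114
Part 4: R3 = 114; d = 8; cross terms: (1*8 - 30*-3)=98, (30*35 - -4*8)=1082, (-4*-3 - 1*35)=-23; twice the area = |1157| = 1157; area = 1157/2; answer 1157/2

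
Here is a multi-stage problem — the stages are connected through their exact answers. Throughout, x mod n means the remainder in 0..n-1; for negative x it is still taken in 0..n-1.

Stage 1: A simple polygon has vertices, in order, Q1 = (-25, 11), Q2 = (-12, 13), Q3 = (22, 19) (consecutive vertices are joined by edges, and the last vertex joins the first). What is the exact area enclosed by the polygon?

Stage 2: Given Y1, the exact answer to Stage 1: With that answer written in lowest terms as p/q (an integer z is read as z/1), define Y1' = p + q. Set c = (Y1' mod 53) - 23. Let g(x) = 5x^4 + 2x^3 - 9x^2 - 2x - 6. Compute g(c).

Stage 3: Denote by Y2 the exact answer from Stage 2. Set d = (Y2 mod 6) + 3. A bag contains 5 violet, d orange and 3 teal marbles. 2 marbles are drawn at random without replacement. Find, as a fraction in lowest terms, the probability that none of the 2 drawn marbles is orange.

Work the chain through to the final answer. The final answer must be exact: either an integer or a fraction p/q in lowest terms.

14/39

Stage 1: cross terms: (-25*13 - -12*11)=-193, (-12*19 - 22*13)=-514, (22*11 - -25*19)=717; twice the area = |10| = 10; area = 5; answer 5
Stage 2: Y1 = 5; threaded value p + q = 6; c = -17; 5*(-17)^4 + 2*(-17)^3 - 9*(-17)^2 - 2*(-17)^1 - 6 = (417605) + (-9826) + (-2601) + (34) + (-6) = 405206; answer 405206
Stage 3: Y2 = 405206; d = 5; total draws C(13,2) = 78; favorable C(8,2) = 28; P = 14/39; answer 14/39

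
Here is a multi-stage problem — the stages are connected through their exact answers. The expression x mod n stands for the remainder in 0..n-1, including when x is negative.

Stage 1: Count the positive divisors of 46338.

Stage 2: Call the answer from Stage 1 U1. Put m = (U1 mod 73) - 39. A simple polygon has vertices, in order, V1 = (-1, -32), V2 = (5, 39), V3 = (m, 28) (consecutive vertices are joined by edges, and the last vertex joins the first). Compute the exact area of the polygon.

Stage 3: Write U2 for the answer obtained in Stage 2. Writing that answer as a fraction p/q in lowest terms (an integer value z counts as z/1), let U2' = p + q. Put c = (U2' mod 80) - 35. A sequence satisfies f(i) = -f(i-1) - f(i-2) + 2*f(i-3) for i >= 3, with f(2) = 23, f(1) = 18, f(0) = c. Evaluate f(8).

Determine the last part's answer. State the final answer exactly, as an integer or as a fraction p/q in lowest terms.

Stage 1: 46338 = 2 * 3 * 7723; number of divisors = (1+1) * (1+1) * (1+1) = 8; answer 8
Stage 2: U1 = 8; m = -31; cross terms: (-1*39 - 5*-32)=121, (5*28 - -31*39)=1349, (-31*-32 - -1*28)=1020; twice the area = |2490| = 2490; area = 1245; answer 1245
Stage 3: U2 = 1245; threaded value p + q = 1246; c = 11; f(3) = -1*(23) - 1*(18) + 2*(11) = -19; iterating: f(3)=-19, f(4)=32, f(5)=33, f(6)=-103, f(7)=134, f(8)=35; answer 35

35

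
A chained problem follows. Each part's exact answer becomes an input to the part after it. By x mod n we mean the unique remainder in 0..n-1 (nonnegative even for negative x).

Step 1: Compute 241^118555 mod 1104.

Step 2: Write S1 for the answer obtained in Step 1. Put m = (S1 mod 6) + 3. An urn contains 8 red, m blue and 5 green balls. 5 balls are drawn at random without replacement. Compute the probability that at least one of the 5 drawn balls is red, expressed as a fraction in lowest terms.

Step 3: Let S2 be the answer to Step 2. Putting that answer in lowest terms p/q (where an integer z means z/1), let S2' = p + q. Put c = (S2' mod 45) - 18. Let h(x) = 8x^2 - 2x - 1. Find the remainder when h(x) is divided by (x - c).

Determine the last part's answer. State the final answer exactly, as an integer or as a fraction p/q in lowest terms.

Step 1: squarings mod 1104: 241^1=241, 241^2=673, 241^4=289, 241^8=721, 241^16=961, 241^32=577, 241^64=625, 241^128=913, 241^256=49, 241^512=193, 241^1024=817, 241^2048=673, 241^4096=289, 241^8192=721, 241^16384=961, 241^32768=577, 241^65536=625; 241^118555 = 241^1 * 241^2 * 241^8 * 241^16 * 241^256 * 241^512 * 241^1024 * 241^2048 * 241^16384 * 241^32768 * 241^65536 = 337 (mod 1104); answer 337
Step 2: S1 = 337; m = 4; total draws C(17,5) = 6188; complement C(9,5) = 126; favorable 6188 - 126 = 6062; P = 433/442; answer 433/442
Step 3: S2 = 433/442; threaded value p + q = 875; c = 2; remainder = value at the root: 8*(2)^2 - 2*(2)^1 - 1 = (32) + (-4) + (-1) = 27; answer 27

27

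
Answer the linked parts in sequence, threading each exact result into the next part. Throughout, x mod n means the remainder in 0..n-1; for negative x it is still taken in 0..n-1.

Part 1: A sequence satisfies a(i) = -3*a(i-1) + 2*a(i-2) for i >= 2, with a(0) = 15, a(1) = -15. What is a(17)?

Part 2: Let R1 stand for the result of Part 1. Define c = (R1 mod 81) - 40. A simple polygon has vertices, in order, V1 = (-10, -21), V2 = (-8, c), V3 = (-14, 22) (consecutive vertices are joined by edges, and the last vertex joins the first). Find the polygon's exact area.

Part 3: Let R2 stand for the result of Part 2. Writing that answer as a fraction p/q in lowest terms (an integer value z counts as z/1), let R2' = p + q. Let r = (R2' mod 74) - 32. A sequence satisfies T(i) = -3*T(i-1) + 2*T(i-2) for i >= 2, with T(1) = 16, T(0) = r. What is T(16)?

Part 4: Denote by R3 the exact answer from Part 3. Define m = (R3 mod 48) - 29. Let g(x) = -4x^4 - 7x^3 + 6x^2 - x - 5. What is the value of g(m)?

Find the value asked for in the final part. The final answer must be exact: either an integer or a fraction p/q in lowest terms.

Part 1: a(2) = -3*(-15) + 2*(15) = 75; iterating: a(2)=75, a(3)=-255, a(4)=915, a(5)=-3255, a(6)=11595, a(7)=-41295, a(8)=147075, a(9)=-523815, a(10)=1865595, a(11)=-6644415, a(12)=23664435, a(13)=-84282135, a(14)=300175275, a(15)=-1069090095, a(16)=3807620835, a(17)=-13561042695; answer -13561042695
Part 2: R1 = -13561042695; c = 26; cross terms: (-10*26 - -8*-21)=-428, (-8*22 - -14*26)=188, (-14*-21 - -10*22)=514; twice the area = |274| = 274; area = 137; answer 137
Part 3: R2 = 137; threaded value p + q = 138; r = 32; T(2) = -3*(16) + 2*(32) = 16; iterating: T(2)=16, T(3)=-16, T(4)=80, T(5)=-272, T(6)=976, T(7)=-3472, T(8)=12368, T(9)=-44048, T(10)=156880, T(11)=-558736, T(12)=1989968, T(13)=-7087376, T(14)=25242064, T(15)=-89900944, T(16)=320186960; answer 320186960
Part 4: R3 = 320186960; m = 3; -4*(3)^4 - 7*(3)^3 + 6*(3)^2 - 1*(3)^1 - 5 = (-324) + (-189) + (54) + (-3) + (-5) = -467; answer -467

-467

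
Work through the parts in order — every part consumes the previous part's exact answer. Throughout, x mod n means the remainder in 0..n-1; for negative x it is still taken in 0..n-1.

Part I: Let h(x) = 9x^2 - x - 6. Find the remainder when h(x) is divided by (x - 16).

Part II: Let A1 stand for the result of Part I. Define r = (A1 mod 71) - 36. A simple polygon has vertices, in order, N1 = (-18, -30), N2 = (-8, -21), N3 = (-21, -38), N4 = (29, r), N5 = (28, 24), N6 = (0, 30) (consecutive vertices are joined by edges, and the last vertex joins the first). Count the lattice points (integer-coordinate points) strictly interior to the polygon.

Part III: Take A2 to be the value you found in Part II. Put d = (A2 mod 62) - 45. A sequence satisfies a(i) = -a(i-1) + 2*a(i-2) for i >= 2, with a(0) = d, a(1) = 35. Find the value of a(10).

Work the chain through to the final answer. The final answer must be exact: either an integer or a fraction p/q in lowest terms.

-9883

Part I: remainder = value at the root: 9*(16)^2 - 1*(16)^1 - 6 = (2304) + (-16) + (-6) = 2282; answer 2282
Part II: A1 = 2282; r = -26; cross terms: (-18*-21 - -8*-30)=138, (-8*-38 - -21*-21)=-137, (-21*-26 - 29*-38)=1648, (29*24 - 28*-26)=1424, (28*30 - 0*24)=840, (0*-30 - -18*30)=540; twice the area = |4453| = 4453; area = 4453/2; boundary points = 1 + 1 + 2 + 1 + 2 + 6 = 13; strictly interior points = area - boundary/2 + 1 = 2221; answer 2221
Part III: A2 = 2221; d = 6; a(2) = -1*(35) + 2*(6) = -23; iterating: a(2)=-23, a(3)=93, a(4)=-139, a(5)=325, a(6)=-603, a(7)=1253, a(8)=-2459, a(9)=4965, a(10)=-9883; answer -9883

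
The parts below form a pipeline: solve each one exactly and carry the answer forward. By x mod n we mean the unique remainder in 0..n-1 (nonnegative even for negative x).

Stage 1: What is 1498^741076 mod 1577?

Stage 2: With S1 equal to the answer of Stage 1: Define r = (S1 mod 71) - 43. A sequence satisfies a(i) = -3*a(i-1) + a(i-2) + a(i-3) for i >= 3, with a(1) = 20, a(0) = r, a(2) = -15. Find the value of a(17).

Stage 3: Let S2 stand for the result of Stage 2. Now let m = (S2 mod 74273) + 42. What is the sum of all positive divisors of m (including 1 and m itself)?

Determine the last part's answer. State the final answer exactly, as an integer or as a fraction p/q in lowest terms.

68160

Stage 1: squarings mod 1577: 1498^1=1498, 1498^2=1510, 1498^4=1335, 1498^8=215, 1498^16=492, 1498^32=783, 1498^64=1213, 1498^128=28, 1498^256=784, 1498^512=1203, 1498^1024=1100, 1498^2048=441, 1498^4096=510, 1498^8192=1472, 1498^16384=1563, 1498^32768=196, 1498^65536=568, 1498^131072=916, 1498^262144=92, 1498^524288=579; 1498^741076 = 1498^4 * 1498^16 * 1498^64 * 1498^128 * 1498^512 * 1498^1024 * 1498^2048 * 1498^16384 * 1498^65536 * 1498^131072 * 1498^524288 = 834 (mod 1577); answer 834
Stage 2: S1 = 834; r = 10; a(3) = -3*(-15) + 1*(20) + 1*(10) = 75; iterating: a(3)=75, a(4)=-220, a(5)=720, a(6)=-2305, a(7)=7415, a(8)=-23830, a(9)=76600, a(10)=-246215, a(11)=791415, a(12)=-2543860, a(13)=8176780, a(14)=-26282785, a(15)=84481275, a(16)=-271549830, a(17)=872847980; answer 872847980
Stage 3: S2 = 872847980; m = 65999; 65999 = 31 * 2129; sigma = (1 + 31) * (1 + 2129) = 32 * 2130 = 68160; answer 68160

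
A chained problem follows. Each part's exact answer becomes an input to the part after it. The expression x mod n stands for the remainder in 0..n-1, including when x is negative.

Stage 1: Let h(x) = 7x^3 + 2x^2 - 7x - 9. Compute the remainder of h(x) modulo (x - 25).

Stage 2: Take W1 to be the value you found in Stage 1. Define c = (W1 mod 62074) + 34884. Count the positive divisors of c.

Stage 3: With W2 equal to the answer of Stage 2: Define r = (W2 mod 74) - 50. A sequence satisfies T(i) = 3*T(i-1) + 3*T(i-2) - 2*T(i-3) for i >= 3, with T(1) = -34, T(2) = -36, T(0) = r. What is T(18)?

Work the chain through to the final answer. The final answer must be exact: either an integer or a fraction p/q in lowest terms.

Stage 1: remainder = value at the root: 7*(25)^3 + 2*(25)^2 - 7*(25)^1 - 9 = (109375) + (1250) + (-175) + (-9) = 110441; answer 110441
Stage 2: W1 = 110441; c = 83251; 83251 = 7^2 * 1699; number of divisors = (2+1) * (1+1) = 6; answer 6
Stage 3: W2 = 6; r = -44; T(3) = 3*(-36) + 3*(-34) - 2*(-44) = -122; iterating: T(3)=-122, T(4)=-406, T(5)=-1512, T(6)=-5510, T(7)=-20254, T(8)=-74268, T(9)=-272546, T(10)=-999934, T(11)=-3668904, T(12)=-13461422, T(13)=-49391110, T(14)=-181219788, T(15)=-664909850, T(16)=-2439606694, T(17)=-8951110056, T(18)=-32842330550; answer -32842330550

-32842330550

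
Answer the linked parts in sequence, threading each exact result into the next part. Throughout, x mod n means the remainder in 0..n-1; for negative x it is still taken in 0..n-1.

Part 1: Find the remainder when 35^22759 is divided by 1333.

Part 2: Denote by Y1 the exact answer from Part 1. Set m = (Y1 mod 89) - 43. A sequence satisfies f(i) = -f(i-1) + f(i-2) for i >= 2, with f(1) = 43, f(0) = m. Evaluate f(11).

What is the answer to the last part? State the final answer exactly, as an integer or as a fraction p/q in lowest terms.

3992

Part 1: squarings mod 1333: 35^1=35, 35^2=1225, 35^4=1000, 35^8=250, 35^16=1182, 35^32=140, 35^64=938, 35^128=64, 35^256=97, 35^512=78, 35^1024=752, 35^2048=312, 35^4096=35, 35^8192=1225, 35^16384=1000; 35^22759 = 35^1 * 35^2 * 35^4 * 35^32 * 35^64 * 35^128 * 35^2048 * 35^4096 * 35^16384 = 752 (mod 1333); answer 752
Part 2: Y1 = 752; m = -3; f(2) = -1*(43) + 1*(-3) = -46; iterating: f(2)=-46, f(3)=89, f(4)=-135, f(5)=224, f(6)=-359, f(7)=583, f(8)=-942, f(9)=1525, f(10)=-2467, f(11)=3992; answer 3992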